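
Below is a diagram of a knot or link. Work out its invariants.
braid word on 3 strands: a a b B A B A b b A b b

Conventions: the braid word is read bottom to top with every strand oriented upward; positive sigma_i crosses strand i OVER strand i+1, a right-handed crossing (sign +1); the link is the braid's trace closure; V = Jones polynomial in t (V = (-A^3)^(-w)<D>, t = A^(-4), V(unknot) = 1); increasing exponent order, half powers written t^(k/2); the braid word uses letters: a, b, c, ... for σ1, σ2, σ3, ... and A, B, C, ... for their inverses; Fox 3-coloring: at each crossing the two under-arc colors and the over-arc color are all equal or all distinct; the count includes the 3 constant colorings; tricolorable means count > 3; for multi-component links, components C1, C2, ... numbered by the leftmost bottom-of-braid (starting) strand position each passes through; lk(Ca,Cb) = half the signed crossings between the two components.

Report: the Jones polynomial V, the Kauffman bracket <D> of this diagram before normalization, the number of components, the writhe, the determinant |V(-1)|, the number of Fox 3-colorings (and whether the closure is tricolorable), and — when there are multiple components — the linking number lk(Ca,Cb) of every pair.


V = t^-1 - 1 + 2t - 2t^2 + 2t^3 - 2t^4 + t^5
<D> = A^-14 - 2A^-10 + 2A^-6 - 2A^-2 + 2A^2 - A^6 + A^10 (w = +2)
1 component over 12 crossings, w = +2
3 Fox colorings among 3^12, |V(-1)| = 11: not tricolorable
why: free reduction leaves σ1 σ2⁻¹ σ1⁻¹ σ2 σ2 σ1⁻¹ σ2 σ2 of the original 12 letters


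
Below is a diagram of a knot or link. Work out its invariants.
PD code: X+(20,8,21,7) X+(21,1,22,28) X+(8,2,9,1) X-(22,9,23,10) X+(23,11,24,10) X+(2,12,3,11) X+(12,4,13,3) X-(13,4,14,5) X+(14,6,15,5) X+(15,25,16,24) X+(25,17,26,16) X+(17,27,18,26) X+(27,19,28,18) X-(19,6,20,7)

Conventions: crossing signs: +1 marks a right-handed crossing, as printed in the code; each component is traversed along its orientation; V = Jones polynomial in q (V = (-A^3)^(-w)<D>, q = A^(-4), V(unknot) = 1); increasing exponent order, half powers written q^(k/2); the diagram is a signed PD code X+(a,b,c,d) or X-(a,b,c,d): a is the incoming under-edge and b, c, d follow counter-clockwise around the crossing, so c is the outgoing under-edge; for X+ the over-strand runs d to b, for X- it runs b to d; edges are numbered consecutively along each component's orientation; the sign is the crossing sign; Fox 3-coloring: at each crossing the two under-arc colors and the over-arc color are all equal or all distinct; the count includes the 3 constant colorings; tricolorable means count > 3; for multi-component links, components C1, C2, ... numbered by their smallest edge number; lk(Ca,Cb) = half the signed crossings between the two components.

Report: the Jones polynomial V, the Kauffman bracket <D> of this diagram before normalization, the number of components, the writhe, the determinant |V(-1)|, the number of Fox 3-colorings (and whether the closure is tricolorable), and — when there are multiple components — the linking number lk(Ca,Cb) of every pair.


Jones polynomial: V(q) = q^3 + 2q^5 - 2q^6 + 2q^7 - 3q^8 + 2q^9 - 2q^10 + q^11
<D> = A^-20 - 2A^-16 + 2A^-12 - 3A^-8 + 2A^-4 - 2 + 2A^4 + A^12; writhe +8
components 1, writhe +8 (14 crossings)
3-colorings: 9 of 3^14, det 15 — tricolorable
note: |V(-1)| = 15: so tricolorable, since 3 divides 15


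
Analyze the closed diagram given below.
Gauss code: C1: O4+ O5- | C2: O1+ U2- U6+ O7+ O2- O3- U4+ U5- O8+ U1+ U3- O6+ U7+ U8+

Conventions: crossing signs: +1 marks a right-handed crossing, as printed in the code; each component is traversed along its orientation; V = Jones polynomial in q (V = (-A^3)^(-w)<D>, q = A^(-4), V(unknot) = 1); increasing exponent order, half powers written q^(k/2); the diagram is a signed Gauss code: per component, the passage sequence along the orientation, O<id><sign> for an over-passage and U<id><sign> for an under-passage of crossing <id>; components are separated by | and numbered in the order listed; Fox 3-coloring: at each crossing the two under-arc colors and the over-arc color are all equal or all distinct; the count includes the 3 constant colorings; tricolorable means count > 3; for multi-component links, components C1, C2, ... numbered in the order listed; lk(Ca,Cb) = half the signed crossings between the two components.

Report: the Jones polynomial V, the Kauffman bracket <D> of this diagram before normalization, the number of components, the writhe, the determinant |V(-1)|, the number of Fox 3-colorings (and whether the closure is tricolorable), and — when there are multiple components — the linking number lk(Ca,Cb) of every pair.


V(q) = -q^(1/2) - q^(3/2) - q^(5/2) + q^(9/2)
bracket: A^-12 - A^-4 - 1 - A^4, w = +2
2 components, writhe +2, over 8 crossings
lk(C1,C2) = 0
det 0, colorings 27 of 3^9 — tricolorable
observation: summing lk over 1 pair gives 0


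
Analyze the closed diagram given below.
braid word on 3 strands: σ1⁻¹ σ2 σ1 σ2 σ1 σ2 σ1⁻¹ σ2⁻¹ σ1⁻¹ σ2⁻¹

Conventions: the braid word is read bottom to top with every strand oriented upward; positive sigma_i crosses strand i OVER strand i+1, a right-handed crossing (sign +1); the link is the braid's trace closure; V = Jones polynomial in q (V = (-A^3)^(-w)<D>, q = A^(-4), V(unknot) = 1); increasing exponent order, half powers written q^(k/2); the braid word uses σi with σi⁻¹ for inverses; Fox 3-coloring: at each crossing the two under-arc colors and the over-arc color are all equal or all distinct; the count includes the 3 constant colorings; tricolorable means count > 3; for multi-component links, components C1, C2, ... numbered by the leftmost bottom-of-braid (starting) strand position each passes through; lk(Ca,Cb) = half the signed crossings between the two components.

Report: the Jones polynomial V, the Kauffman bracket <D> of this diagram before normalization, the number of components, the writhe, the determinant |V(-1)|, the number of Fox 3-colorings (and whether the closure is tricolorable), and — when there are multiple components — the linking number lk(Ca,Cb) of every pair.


V(q) = 1
bracket: 1, w = 0
1 component, writhe 0, over 10 crossings
det 1, colorings 3 of 3^10 — not tricolorable
observation: w = 0 (over 10 crossings) is diagram-only; (-A^3)^(0) removes it from V


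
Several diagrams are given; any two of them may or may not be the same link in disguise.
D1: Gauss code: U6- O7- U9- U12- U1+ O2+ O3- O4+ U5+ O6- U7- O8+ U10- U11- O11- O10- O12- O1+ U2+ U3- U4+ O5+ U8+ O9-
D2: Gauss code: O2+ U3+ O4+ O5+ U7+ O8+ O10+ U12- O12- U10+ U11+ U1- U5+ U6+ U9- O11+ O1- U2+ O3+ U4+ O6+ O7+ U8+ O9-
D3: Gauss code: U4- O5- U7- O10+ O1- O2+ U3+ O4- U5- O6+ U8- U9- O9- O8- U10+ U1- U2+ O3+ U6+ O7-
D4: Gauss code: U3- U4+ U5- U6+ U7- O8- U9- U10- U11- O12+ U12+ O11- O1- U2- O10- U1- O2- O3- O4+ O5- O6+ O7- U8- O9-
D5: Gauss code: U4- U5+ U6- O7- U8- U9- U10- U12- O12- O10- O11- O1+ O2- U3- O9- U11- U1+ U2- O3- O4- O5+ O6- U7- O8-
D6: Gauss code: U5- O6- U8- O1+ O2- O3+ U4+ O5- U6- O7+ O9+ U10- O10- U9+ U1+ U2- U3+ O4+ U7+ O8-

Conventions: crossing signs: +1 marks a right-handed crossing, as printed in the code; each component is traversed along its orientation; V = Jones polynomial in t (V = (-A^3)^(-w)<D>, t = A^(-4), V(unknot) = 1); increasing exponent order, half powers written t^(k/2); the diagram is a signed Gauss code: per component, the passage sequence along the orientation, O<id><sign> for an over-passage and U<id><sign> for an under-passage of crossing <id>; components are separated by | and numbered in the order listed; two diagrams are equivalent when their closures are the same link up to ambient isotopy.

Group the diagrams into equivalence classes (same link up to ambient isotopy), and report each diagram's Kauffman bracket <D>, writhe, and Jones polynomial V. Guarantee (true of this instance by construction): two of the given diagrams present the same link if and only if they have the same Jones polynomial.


grouping into links: {D1, D3, D6} | {D2} | {D4, D5}
V(D1) = -t^-3 + 2t^-2 - 2t^-1 + 3 - 2t + 2t^2 - t^3  (w -2, c 12, <D> = -A^-18 + 2A^-14 - 2A^-10 + 3A^-6 - 2A^-2 + 2A^2 - A^6)
V(D2) = t^2 + t^4 - t^5 + t^6 - t^7  [12 crossings, <D> = -A^-10 + A^-6 - A^-2 + A^2 + A^10, w = +6]
D3 (bracket -A^-18 + 2A^-14 - 2A^-10 + 3A^-6 - 2A^-2 + 2A^2 - A^6; 10 crossings at w = -2): V = -t^-3 + 2t^-2 - 2t^-1 + 3 - 2t + 2t^2 - t^3
V(D4) = t^-8 - 2t^-7 + t^-6 - 2t^-5 + 2t^-4 + t^-2  (w -6, c 12, <D> = A^-10 + 2A^-2 - 2A^2 + A^6 - 2A^10 + A^14)
V(D5) = t^-8 - 2t^-7 + t^-6 - 2t^-5 + 2t^-4 + t^-2  [12 crossings, <D> = A^-16 + 2A^-8 - 2A^-4 + 1 - 2A^4 + A^8, w = -8]
V(D6) = -t^-3 + 2t^-2 - 2t^-1 + 3 - 2t + 2t^2 - t^3  [10 crossings, <D> = -A^-12 + 2A^-8 - 2A^-4 + 3 - 2A^4 + 2A^8 - A^12, w = 0]
why: V(t) takes 3 values over 6 diagrams, fixing the grouping


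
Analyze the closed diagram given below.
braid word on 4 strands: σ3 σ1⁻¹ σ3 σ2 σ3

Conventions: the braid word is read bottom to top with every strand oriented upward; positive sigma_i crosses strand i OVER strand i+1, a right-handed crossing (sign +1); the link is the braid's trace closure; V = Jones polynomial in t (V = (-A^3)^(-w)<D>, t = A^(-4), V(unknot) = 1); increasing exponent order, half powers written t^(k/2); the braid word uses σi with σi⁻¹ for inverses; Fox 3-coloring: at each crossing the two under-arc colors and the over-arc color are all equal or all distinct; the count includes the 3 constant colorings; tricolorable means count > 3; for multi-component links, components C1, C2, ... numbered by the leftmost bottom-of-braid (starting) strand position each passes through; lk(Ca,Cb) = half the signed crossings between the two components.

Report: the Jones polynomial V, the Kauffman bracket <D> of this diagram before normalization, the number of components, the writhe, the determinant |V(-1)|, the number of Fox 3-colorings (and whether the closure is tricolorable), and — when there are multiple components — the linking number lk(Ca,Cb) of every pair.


Jones polynomial: V(t) = t + t^3 - t^4
<D> = A^-7 - A^-3 - A^5; writhe +3
components 1, writhe +3 (5 crossings)
3-colorings: 9 of 3^5, det 3 — tricolorable
note: w = +3 (over 5 crossings) is diagram-only; (-A^3)^(-3) removes it from V


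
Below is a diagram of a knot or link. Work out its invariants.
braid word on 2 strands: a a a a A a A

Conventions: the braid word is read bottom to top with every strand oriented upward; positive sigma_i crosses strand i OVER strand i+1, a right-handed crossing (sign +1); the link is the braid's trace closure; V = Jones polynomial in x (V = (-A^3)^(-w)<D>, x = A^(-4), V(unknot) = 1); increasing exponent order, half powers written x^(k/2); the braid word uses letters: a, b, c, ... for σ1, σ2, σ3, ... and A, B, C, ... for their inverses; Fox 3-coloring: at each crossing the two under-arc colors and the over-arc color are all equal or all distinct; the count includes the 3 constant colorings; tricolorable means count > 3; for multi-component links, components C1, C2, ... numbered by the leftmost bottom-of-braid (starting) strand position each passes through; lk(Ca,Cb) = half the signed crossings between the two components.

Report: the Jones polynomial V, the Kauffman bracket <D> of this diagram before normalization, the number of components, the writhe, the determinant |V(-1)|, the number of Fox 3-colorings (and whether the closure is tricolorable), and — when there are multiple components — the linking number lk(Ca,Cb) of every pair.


V(x) = x + x^3 - x^4
bracket: A^-7 - A^-3 - A^5, w = +3
1 component, writhe +3, over 7 crossings
det 3, colorings 9 of 3^7 — tricolorable
observation: the span of V is 3, forcing >= 3 crossings in any diagram


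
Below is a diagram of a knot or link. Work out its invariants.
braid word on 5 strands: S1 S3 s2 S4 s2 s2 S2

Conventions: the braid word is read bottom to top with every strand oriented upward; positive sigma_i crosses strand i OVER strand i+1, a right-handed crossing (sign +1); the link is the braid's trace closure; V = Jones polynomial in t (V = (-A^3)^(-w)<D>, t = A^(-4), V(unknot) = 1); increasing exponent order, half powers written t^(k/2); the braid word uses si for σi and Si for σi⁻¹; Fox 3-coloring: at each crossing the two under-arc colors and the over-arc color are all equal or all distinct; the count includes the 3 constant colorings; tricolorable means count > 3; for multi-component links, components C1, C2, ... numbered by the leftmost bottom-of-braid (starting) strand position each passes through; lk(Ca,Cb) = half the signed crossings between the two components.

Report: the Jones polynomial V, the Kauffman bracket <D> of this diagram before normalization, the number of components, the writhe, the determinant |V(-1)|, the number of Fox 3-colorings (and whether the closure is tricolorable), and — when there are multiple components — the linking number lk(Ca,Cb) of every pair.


Jones polynomial: V(t) = -t^(1/2) - t^(5/2)
<D> = A^-13 + A^-5; writhe -1
components 2, writhe -1 (7 crossings)
linking number lk(C1,C2) = +1
3-colorings: 3 of 3^7, det 2 — not tricolorable
note: inverse pairs cancel, leaving σ1⁻¹ σ3⁻¹ σ2 σ4⁻¹ σ2


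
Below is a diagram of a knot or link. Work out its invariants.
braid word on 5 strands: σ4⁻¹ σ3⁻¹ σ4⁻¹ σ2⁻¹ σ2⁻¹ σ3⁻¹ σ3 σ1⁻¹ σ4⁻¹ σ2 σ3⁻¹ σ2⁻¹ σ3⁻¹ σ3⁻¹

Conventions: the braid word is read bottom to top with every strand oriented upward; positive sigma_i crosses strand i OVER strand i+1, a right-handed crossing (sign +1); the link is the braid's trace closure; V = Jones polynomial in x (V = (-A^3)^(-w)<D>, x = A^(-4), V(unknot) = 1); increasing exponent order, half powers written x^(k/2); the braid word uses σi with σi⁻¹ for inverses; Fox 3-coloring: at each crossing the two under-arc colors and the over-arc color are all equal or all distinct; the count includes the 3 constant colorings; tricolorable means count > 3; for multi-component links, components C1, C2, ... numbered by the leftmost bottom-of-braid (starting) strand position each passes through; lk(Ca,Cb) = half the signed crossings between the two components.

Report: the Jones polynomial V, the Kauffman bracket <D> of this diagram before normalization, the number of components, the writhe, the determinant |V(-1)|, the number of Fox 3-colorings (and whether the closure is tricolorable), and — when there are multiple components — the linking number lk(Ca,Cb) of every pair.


Jones polynomial: V(x) = -x^-10 + x^-9 - x^-8 + x^-7 - x^-6 + x^-5 + x^-3
<D> = A^-18 + A^-10 - A^-6 + A^-2 - A^2 + A^6 - A^10; writhe -10
components 1, writhe -10 (14 crossings)
3-colorings: 3 of 3^14, det 7 — not tricolorable
note: the word shrinks to σ4⁻¹ σ3⁻¹ σ4⁻¹ σ2⁻¹ σ2⁻¹ σ1⁻¹ σ4⁻¹ σ2 σ3⁻¹ σ2⁻¹ σ3⁻¹ σ3⁻¹ after cancelling


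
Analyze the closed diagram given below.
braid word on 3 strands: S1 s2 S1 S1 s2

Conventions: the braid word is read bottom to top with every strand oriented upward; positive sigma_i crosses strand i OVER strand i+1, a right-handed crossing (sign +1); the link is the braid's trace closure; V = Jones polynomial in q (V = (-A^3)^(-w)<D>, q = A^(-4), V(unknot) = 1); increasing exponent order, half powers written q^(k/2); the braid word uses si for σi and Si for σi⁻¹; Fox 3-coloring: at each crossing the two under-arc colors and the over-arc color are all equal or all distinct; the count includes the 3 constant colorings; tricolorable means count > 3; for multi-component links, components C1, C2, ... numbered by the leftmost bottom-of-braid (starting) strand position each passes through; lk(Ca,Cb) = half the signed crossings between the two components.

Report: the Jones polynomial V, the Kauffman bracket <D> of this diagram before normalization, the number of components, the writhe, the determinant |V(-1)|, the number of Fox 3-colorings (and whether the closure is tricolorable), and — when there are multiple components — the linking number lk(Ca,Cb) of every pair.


V = q^(-7/2) - 2q^(-5/2) + q^(-3/2) - 2q^(-1/2) + q^(1/2) - q^(3/2)
<D> = A^-9 - A^-5 + 2A^-1 - A^3 + 2A^7 - A^11 (w = -1)
2 components over 5 crossings, w = -1
lk(C1,C2): 0
3 Fox colorings among 3^5, |V(-1)| = 8: not tricolorable
why: the span of V is 5, within the link bound 5 + 2 - 1


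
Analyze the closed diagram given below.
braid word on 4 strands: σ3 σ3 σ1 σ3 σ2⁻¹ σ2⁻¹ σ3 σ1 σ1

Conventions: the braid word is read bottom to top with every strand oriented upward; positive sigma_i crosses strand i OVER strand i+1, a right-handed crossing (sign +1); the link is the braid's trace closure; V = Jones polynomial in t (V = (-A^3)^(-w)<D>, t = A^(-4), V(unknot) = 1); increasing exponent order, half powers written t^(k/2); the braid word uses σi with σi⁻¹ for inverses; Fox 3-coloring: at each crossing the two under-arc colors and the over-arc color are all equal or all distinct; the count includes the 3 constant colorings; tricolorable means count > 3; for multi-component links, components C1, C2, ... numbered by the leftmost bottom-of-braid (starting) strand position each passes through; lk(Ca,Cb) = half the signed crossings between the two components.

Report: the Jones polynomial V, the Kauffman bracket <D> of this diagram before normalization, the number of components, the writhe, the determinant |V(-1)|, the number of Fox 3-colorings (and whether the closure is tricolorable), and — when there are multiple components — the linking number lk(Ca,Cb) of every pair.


Jones polynomial: V(t) = 1 + 3t^2 - 2t^3 + 4t^4 - 4t^5 + 4t^6 - 3t^7 + 2t^8 - t^9
<D> = A^-21 - 2A^-17 + 3A^-13 - 4A^-9 + 4A^-5 - 4A^-1 + 2A^3 - 3A^7 - A^15; writhe +5
components 3, writhe +5 (9 crossings)
linking number lk(C1,C2) = 0
lk(C1,C3): -1
lk(C2,C3) = +2
3-colorings: 9 of 3^9, det 24 — tricolorable
note: the span of V is 9, within the link bound 9 + 3 - 1


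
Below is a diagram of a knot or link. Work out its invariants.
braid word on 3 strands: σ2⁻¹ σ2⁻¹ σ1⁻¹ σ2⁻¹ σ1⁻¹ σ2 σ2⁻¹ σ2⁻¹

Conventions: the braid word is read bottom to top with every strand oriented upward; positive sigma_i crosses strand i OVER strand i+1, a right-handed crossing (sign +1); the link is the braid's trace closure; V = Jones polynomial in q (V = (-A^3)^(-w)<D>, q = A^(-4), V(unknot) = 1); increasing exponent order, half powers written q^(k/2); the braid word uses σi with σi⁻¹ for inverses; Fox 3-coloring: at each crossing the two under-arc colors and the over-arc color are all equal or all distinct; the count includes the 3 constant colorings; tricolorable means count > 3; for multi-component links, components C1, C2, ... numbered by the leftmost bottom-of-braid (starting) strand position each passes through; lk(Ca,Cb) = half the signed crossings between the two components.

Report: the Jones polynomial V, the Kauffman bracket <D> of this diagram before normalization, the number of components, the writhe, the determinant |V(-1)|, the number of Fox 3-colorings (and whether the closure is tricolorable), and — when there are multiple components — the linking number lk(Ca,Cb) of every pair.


V = -q^-7 + q^-6 - q^-5 + q^-4 + q^-2
<D> = A^-10 + A^-2 - A^2 + A^6 - A^10 (w = -6)
1 component over 8 crossings, w = -6
3 Fox colorings among 3^8, |V(-1)| = 5: not tricolorable
why: the span of V is 5, forcing >= 5 crossings in any diagram


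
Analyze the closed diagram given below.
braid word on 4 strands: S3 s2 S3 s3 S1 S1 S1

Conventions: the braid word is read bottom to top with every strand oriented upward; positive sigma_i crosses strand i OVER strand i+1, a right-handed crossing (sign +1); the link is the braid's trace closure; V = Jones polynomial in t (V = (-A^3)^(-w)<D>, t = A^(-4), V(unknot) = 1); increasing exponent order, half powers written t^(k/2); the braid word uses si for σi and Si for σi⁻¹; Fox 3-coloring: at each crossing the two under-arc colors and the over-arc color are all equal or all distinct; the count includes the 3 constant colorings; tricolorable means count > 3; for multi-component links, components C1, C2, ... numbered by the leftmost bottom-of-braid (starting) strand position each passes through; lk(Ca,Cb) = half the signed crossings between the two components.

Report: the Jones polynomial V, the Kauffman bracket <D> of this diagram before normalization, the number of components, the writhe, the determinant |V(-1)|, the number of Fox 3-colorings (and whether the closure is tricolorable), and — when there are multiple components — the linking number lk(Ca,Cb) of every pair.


Jones polynomial: V(t) = -t^-4 + t^-3 + t^-1
<D> = -A^-5 - A^3 + A^7; writhe -3
components 1, writhe -3 (7 crossings)
3-colorings: 9 of 3^7, det 3 — tricolorable
note: w = -3 shifts under R1 moves; the (-A^3)^(3) factor cancels that in V


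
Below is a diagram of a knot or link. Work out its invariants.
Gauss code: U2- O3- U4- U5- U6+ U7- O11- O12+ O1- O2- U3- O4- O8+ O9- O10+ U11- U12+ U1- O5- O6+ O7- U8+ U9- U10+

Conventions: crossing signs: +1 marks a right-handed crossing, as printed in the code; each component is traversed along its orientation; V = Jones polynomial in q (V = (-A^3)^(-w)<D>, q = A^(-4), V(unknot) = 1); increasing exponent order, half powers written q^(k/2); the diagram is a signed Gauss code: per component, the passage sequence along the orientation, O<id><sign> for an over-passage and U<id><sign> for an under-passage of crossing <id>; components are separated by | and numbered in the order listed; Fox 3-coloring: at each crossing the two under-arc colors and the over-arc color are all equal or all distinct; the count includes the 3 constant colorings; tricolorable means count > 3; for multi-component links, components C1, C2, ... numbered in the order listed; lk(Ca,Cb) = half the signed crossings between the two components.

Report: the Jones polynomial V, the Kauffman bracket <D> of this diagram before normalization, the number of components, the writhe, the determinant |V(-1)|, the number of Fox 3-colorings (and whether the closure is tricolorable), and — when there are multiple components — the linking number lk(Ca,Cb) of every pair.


V(q) = -q^-6 + q^-5 - q^-4 + 2q^-3 - q^-2 + q^-1
bracket: A^-8 - A^-4 + 2 - A^4 + A^8 - A^12, w = -4
1 component, writhe -4, over 12 crossings
det 7, colorings 3 of 3^12 — not tricolorable
observation: w = -4 shifts under R1 moves; the (-A^3)^(4) factor cancels that in V


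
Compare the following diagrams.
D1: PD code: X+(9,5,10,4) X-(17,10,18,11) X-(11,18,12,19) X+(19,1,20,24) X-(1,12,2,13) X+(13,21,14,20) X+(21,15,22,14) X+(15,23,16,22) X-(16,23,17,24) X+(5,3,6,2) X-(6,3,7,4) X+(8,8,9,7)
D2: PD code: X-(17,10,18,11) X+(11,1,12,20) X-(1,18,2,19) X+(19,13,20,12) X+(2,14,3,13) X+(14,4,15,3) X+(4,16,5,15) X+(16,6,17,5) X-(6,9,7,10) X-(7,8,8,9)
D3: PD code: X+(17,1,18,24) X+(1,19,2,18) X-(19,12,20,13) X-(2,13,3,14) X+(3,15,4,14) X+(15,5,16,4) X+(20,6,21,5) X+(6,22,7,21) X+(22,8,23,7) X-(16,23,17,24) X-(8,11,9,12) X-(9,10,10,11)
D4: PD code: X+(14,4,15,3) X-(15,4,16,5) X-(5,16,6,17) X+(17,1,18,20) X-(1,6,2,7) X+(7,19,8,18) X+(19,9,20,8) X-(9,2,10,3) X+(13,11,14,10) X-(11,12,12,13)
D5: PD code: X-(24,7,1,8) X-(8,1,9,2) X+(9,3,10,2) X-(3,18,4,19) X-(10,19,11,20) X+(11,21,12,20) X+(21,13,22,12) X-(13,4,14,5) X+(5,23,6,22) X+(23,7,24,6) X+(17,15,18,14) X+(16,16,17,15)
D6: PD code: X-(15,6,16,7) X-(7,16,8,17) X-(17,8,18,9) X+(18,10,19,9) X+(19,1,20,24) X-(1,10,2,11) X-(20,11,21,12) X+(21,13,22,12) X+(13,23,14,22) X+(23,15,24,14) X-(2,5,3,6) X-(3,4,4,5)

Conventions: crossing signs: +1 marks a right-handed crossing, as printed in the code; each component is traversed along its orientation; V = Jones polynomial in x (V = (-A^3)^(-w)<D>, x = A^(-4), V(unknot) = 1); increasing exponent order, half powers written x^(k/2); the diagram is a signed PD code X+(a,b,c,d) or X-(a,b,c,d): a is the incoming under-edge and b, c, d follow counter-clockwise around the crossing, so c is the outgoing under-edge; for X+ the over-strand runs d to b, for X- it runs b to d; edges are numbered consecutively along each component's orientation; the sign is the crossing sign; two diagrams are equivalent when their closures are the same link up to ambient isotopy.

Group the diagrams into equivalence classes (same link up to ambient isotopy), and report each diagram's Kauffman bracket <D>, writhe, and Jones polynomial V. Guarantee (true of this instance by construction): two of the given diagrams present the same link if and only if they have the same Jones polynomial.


classes: {D1, D4, D6} | {D2, D3} | {D5}
V(D1) = -x^-3 + 2x^-2 - 2x^-1 + 3 - 2x + 2x^2 - x^3  [12 crossings, <D> = -A^-6 + 2A^-2 - 2A^2 + 3A^6 - 2A^10 + 2A^14 - A^18, w = +2]
V(D2) = x - x^2 + 2x^3 - x^4 + x^5 - x^6  [10 crossings, <D> = -A^-18 + A^-14 - A^-10 + 2A^-6 - A^-2 + A^2, w = +2]
V(D3) = x - x^2 + 2x^3 - x^4 + x^5 - x^6  [12 crossings, <D> = -A^-18 + A^-14 - A^-10 + 2A^-6 - A^-2 + A^2, w = +2]
V(D4) = -x^-3 + 2x^-2 - 2x^-1 + 3 - 2x + 2x^2 - x^3  (w 0, c 10, <D> = -A^-12 + 2A^-8 - 2A^-4 + 3 - 2A^4 + 2A^8 - A^12)
V(D5) = x^-2 - x^-1 + 1 - x + x^2  (w +2, c 12, <D> = A^-2 - A^2 + A^6 - A^10 + A^14)
V(D6) = -x^-3 + 2x^-2 - 2x^-1 + 3 - 2x + 2x^2 - x^3  (w -2, c 12, <D> = -A^-18 + 2A^-14 - 2A^-10 + 3A^-6 - 2A^-2 + 2A^2 - A^6)
insight: V(x) takes 3 values over 6 diagrams, fixing the grouping


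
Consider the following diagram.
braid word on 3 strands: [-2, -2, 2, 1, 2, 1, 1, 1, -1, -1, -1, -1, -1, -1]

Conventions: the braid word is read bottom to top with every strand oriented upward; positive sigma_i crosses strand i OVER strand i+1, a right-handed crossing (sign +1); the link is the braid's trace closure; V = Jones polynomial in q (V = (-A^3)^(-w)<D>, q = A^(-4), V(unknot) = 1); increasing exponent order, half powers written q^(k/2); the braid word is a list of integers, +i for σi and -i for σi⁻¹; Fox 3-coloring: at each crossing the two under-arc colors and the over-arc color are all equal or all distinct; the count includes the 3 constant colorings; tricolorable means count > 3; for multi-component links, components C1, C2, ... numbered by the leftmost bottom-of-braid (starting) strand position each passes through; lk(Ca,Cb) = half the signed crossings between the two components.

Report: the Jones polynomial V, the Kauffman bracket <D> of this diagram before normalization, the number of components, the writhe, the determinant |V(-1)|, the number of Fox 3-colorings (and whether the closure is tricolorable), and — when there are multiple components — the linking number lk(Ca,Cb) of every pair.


Jones polynomial: V(q) = -q^-4 + q^-3 + q^-1
<D> = A^-2 + A^6 - A^10; writhe -2
components 1, writhe -2 (14 crossings)
3-colorings: 9 of 3^14, det 3 — tricolorable
note: V spans 3 powers of q: at least 3 crossings in any diagram


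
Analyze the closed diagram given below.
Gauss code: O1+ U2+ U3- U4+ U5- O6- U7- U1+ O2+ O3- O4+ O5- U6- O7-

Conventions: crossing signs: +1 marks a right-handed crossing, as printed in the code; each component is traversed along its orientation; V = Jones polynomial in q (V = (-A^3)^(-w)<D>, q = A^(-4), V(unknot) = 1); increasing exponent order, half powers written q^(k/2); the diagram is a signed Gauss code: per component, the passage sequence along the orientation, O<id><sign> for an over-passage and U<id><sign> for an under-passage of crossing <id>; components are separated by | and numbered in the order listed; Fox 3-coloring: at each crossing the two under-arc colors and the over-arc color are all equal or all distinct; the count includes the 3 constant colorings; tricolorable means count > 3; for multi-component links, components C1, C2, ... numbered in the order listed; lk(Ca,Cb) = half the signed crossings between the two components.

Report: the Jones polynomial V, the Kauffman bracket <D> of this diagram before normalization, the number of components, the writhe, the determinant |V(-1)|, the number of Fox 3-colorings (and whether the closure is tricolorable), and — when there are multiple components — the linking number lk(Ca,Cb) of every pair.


V(q) = 1
bracket: -A^-3, w = -1
1 component, writhe -1, over 7 crossings
det 1, colorings 3 of 3^7 — not tricolorable
observation: det 1 = |V(-1)|; not divisible by 3, so not tricolorable


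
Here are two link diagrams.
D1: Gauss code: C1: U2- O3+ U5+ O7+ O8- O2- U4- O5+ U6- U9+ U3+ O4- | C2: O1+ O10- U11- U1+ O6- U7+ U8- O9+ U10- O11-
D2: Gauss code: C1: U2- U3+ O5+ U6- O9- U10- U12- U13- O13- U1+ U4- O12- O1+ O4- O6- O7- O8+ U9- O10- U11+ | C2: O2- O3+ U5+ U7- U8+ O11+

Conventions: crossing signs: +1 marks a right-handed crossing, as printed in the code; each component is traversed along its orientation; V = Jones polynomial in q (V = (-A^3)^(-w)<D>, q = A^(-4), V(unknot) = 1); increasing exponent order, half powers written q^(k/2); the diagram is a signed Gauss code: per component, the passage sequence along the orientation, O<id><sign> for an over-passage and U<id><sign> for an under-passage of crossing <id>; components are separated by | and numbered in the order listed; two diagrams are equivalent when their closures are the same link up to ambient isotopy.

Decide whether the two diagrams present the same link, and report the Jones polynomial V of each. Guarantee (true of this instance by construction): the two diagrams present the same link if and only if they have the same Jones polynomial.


equivalent: no
V(D1) = -q^(-5/2) - q^(5/2)  (w -1, c 11, <D> = A^-13 + A^7)
V(D2) = q^(-7/2) - q^(-5/2) + q^(-3/2) - 2q^(-1/2) - q^(3/2)  [13 crossings, <D> = A^-15 + 2A^-7 - A^-3 + A - A^5, w = -3]
key observation: 2 values of V(q) split the 2 diagrams


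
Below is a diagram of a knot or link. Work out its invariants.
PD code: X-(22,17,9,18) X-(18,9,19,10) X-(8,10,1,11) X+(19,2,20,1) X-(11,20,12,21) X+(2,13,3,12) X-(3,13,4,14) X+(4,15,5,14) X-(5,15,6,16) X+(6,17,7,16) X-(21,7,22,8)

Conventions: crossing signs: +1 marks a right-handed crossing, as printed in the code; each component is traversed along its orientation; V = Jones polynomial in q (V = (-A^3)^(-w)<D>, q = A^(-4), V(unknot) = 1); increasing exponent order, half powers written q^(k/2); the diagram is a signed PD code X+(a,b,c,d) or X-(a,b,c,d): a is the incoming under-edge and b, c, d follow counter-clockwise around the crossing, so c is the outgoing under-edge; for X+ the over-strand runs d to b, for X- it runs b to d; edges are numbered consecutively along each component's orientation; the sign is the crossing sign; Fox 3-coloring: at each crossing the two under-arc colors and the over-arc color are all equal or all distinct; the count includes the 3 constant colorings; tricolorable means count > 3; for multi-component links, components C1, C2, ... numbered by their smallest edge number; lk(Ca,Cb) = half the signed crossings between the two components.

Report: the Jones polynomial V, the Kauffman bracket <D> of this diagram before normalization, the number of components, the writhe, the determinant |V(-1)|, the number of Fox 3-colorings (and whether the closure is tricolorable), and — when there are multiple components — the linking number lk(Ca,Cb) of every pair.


V = q^(-11/2) - q^(-9/2) + q^(-7/2) - 2q^(-5/2) + q^(-3/2) - 2q^(-1/2)
<D> = 2A^-7 - A^-3 + 2A - A^5 + A^9 - A^13 (w = -3)
2 components over 11 crossings, w = -3
lk(C1,C2): 0
3 Fox colorings among 3^11, |V(-1)| = 8: not tricolorable
why: det 8 = |V(-1)|; not divisible by 3, so not tricolorable


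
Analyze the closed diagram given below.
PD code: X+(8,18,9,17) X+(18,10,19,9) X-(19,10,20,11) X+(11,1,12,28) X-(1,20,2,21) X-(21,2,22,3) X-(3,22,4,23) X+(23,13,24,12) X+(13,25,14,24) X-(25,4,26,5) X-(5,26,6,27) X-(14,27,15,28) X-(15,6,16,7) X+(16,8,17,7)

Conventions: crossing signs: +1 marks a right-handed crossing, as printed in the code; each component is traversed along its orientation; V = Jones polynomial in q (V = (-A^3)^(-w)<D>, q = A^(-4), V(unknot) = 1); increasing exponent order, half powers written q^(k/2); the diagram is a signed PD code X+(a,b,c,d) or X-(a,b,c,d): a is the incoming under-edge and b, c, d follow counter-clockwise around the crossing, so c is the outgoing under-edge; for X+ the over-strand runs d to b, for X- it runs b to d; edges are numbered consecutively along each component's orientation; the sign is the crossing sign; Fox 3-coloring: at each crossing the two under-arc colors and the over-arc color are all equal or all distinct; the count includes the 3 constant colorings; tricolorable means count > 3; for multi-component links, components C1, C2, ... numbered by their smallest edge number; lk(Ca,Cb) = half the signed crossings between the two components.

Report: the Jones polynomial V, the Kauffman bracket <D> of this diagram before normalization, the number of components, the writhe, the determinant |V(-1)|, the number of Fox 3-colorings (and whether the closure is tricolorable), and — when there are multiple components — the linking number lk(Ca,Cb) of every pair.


V(q) = -q^-6 + 2q^-5 - 3q^-4 + 4q^-3 - 4q^-2 + 4q^-1 - 2 + 2q - q^2
bracket: -A^-14 + 2A^-10 - 2A^-6 + 4A^-2 - 4A^2 + 4A^6 - 3A^10 + 2A^14 - A^18, w = -2
1 component, writhe -2, over 14 crossings
det 23, colorings 3 of 3^14 — not tricolorable
observation: V spans 8 powers of q: at least 8 crossings in any diagram


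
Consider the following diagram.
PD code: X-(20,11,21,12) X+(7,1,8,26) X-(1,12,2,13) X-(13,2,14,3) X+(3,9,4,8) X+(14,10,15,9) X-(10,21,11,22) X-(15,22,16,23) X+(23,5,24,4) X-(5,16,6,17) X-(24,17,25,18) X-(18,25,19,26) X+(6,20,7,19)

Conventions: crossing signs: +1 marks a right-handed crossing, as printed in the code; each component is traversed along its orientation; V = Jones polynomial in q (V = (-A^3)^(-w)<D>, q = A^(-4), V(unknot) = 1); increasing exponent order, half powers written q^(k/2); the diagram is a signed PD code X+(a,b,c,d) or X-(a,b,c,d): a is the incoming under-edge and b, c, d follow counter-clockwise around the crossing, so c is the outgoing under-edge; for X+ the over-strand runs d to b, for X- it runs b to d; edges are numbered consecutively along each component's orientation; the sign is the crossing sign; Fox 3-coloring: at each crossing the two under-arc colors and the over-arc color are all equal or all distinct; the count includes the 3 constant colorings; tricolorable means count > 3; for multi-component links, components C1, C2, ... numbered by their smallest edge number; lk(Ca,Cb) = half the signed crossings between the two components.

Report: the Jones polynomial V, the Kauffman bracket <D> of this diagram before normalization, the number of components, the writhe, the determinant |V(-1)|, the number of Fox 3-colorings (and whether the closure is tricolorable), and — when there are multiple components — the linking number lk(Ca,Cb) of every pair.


V(q) = -q^-6 + 2q^-5 - 3q^-4 + 4q^-3 - 4q^-2 + 4q^-1 - 2 + 2q - q^2
bracket: A^-17 - 2A^-13 + 2A^-9 - 4A^-5 + 4A^-1 - 4A^3 + 3A^7 - 2A^11 + A^15, w = -3
1 component, writhe -3, over 13 crossings
det 23, colorings 3 of 3^13 — not tricolorable
observation: det 23 = |V(-1)|; not divisible by 3, so not tricolorable


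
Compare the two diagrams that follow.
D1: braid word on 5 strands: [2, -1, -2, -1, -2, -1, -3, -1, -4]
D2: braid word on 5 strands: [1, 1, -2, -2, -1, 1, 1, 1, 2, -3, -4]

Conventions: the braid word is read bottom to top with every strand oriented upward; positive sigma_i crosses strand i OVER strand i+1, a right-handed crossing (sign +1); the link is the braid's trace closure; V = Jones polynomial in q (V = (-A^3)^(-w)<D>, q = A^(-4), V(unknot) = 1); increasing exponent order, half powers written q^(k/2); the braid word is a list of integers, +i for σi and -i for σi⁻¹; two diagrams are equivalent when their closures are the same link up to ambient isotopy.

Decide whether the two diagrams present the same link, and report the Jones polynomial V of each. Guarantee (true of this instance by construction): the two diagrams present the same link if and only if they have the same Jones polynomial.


equivalent: no
V(D1) = q^(-13/2) - q^(-11/2) + q^(-9/2) - 2q^(-7/2) - q^(-3/2)  (w -7, c 9, <D> = A^-15 + 2A^-7 - A^-3 + A - A^5)
V(D2) = -q^(1/2) + q^(3/2) - q^(5/2) - q^(9/2)  [11 crossings, <D> = A^-15 + A^-7 - A^-3 + A, w = +1]
key observation: comparing 2 Jones polynomials yields 2 groups


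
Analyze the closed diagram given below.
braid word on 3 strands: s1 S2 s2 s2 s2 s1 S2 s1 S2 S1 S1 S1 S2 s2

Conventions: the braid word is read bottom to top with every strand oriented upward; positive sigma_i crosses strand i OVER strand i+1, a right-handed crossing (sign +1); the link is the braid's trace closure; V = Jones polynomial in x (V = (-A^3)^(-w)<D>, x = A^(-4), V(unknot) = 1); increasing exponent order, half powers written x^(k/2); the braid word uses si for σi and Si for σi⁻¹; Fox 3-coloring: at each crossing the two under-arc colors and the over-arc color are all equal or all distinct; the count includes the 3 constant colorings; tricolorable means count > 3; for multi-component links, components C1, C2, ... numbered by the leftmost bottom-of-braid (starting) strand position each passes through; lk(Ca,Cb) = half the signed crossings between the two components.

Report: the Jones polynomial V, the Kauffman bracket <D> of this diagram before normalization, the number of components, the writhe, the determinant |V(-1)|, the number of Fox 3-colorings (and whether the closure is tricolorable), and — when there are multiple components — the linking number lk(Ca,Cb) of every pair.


Jones polynomial: V(x) = -x^-3 + 2x^-2 - 2x^-1 + 3 - 2x + 2x^2 - x^3
<D> = -A^-12 + 2A^-8 - 2A^-4 + 3 - 2A^4 + 2A^8 - A^12; writhe 0
components 1, writhe 0 (14 crossings)
3-colorings: 3 of 3^14, det 13 — not tricolorable
note: w = 0 shifts under R1 moves; the (-A^3)^(0) factor cancels that in V


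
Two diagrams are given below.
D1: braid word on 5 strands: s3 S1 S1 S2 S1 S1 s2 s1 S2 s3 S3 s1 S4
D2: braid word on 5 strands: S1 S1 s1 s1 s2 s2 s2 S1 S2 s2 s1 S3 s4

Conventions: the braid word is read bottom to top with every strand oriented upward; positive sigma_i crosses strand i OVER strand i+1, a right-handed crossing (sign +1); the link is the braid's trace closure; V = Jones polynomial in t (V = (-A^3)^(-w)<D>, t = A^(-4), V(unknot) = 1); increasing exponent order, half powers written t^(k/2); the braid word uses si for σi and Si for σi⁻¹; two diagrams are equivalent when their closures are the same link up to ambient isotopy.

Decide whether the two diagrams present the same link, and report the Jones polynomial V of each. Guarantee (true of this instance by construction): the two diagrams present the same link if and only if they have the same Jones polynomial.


same link: no
V(D1) = t^(-9/2) - t^(-5/2) - t^(-3/2) - t^(-1/2)  [13 crossings, <D> = A^-7 + A^-3 + A - A^9, w = -3]
D2 (bracket -A^-9 + A^-1 + A^3 + A^7; 13 crossings at w = +3): V = -t^(1/2) - t^(3/2) - t^(5/2) + t^(9/2)
note: V(t) takes 2 values over 2 diagrams, fixing the grouping


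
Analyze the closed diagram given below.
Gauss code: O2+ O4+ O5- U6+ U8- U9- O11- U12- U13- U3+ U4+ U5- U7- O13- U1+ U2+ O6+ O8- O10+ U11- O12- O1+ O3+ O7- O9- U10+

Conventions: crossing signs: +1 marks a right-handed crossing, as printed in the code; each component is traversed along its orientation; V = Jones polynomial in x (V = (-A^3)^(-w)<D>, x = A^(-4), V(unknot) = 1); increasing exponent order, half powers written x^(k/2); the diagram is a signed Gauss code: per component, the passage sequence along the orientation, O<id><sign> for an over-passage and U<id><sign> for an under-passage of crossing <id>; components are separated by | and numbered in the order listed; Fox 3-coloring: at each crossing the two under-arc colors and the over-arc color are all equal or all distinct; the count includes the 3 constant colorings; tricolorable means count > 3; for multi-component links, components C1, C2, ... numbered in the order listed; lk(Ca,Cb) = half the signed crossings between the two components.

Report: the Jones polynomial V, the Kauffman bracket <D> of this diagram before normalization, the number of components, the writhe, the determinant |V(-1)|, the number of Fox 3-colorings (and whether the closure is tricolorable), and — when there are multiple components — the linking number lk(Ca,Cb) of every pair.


Jones polynomial: V(x) = x^-2 - x^-1 + 1 - x + x^2
<D> = -A^-11 + A^-7 - A^-3 + A - A^5; writhe -1
components 1, writhe -1 (13 crossings)
3-colorings: 3 of 3^13, det 5 — not tricolorable
note: V spans 4 powers of x: at least 4 crossings in any diagram
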